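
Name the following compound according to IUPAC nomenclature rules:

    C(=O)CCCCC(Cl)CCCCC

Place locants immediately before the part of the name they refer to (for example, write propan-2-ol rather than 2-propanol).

Counting along the main chain through the –CHO group gives 11 carbons: the parent is undecane.
The highest-priority functional group is an aldehyde (terminal –CHO), so the name ends in -al.
The numbering direction is chosen so that the aldehyde carbon is C-1 by definition.
This places a chloro group at C-6.
The name is 6-chloroundecanal.

6-chloroundecanal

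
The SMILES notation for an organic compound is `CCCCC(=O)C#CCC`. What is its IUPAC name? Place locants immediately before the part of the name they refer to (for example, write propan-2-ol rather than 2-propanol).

Counting along the main chain through the carbonyl and the multiple bond gives 9 carbons: the parent is nonane.
The principal characteristic group is a ketone (C=O on an internal carbon), named with the suffix -one.
The chain contains a C≡C triple bond, so the unsaturation ending is -yne.
Choose the numbering such that numbering from this end puts the triple bond at C-3 rather than C-6.
With this numbering: the carbonyl at C-5; the triple bond between C-3 and C-4.
The name is non-3-yn-5-one.

non-3-yn-5-one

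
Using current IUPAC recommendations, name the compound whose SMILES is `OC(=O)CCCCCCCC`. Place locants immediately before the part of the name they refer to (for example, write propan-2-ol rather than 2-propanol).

The longest carbon chain that includes the –COOH group has 9 carbons, so the parent hydride is nonane.
The principal characteristic group is a carboxylic acid (terminal –COOH), named with the suffix -oic acid.
The numbering direction is chosen so that the carboxylic acid carbon is C-1 by definition.
Assembling the pieces gives nonanoic acid.

nonanoic acid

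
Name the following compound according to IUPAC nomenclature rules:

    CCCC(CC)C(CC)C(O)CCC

The longest chain bearing the –OH group is 9 carbons long (nonane).
An alcohol (–OH) is the principal characteristic group, giving the suffix -ol.
Number the chain so that numbering from this end puts the hydroxyl group at C-4 rather than C-6.
This places the hydroxyl at C-4; ethyl groups at C-5 and C-6.
Putting it together: 5,6-diethylnonan-4-ol.

5,6-diethylnonan-4-ol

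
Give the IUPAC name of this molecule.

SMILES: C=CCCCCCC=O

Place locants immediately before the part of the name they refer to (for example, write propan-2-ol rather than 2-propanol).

Counting along the main chain through the –CHO group and the multiple bond gives 8 carbons: the parent is octane.
An aldehyde (terminal –CHO) is the principal characteristic group, giving the suffix -al.
A C=C double bond in the chain gives the infix -ene-.
Number the chain so that the aldehyde carbon is C-1 by definition.
With this numbering: the double bond between C-7 and C-8.
The name is oct-7-enal.

oct-7-enal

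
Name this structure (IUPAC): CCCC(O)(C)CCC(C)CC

Counting along the main chain through the –OH group gives 9 carbons: the parent is nonane.
An alcohol (–OH) is the principal characteristic group, giving the suffix -ol.
Choose the numbering such that numbering from this end puts the hydroxyl group at C-4 rather than C-6.
This places the hydroxyl at C-4; methyl groups at C-4 and C-7.
Assembling the pieces gives 4,7-dimethylnonan-4-ol.

4,7-dimethylnonan-4-ol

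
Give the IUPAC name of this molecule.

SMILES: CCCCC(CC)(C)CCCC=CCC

8-ethyl-8-methyldodec-3-ene

The longest chain bearing the multiple bond is 12 carbons long (dodecane).
The chain contains a C=C double bond, so the unsaturation ending is -ene.
Choose the numbering such that numbering from this end puts the double bond at C-3 rather than C-9.
That gives the double bond between C-3 and C-4; an ethyl group at C-8; a methyl group at C-8.
The substituents are ordered alphabetically, ignoring any di-/tri- multipliers.
Assembling the pieces gives 8-ethyl-8-methyldodec-3-ene.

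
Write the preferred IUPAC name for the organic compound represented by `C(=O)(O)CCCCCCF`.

7-fluoroheptanoic acid

The longest chain bearing the –COOH group is 7 carbons long (heptane).
The highest-priority functional group is a carboxylic acid (terminal –COOH), so the name ends in -oic acid.
Choose the numbering such that the carboxylic acid carbon is C-1 by definition.
This places a fluoro group at C-7.
The name is 7-fluoroheptanoic acid.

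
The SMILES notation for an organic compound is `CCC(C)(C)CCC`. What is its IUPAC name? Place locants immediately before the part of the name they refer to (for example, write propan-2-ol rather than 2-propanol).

The longest carbon chain is 6 atoms: the parent is hexane.
The numbering direction is chosen so that the substituent locant set {3,3} is lower than {4,4} at the first point of difference.
That gives two methyl groups at C-3.
Assembling the pieces gives 3,3-dimethylhexane.

3,3-dimethylhexane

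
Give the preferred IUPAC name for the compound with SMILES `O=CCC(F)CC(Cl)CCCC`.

The longest chain bearing the –CHO group is 9 carbons long (nonane).
An aldehyde (terminal –CHO) is the principal characteristic group, giving the suffix -al.
Number the chain so that the aldehyde carbon is C-1 by definition.
That gives a chloro group at C-5; a fluoro group at C-3.
The substituents are ordered alphabetically, ignoring any di-/tri- multipliers.
Assembling the pieces gives 5-chloro-3-fluorononanal.

5-chloro-3-fluorononanal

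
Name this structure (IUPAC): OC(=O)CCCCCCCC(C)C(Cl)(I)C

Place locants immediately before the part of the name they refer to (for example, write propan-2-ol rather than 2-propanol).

The longest chain bearing the –COOH group is 11 carbons long (undecane).
The highest-priority functional group is a carboxylic acid (terminal –COOH), so the name ends in -oic acid.
Number the chain so that the carboxylic acid carbon is C-1 by definition.
That gives a chloro group at C-10; an iodo group at C-10; a methyl group at C-9.
Substituent prefixes are cited in alphabetical order (multiplying prefixes like di-/tri- are ignored for ordering).
The name is 10-chloro-10-iodo-9-methylundecanoic acid.

10-chloro-10-iodo-9-methylundecanoic acid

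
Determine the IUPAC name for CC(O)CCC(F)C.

5-fluorohexan-2-ol

Counting along the main chain through the –OH group gives 6 carbons: the parent is hexane.
The principal characteristic group is an alcohol (–OH), named with the suffix -ol.
The numbering direction is chosen so that numbering from this end puts the hydroxyl group at C-2 rather than C-5.
This places the hydroxyl at C-2; a fluoro group at C-5.
The name is 5-fluorohexan-2-ol.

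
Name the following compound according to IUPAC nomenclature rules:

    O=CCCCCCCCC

nonanal

The longest chain bearing the –CHO group is 9 carbons long (nonane).
An aldehyde (terminal –CHO) is the principal characteristic group, giving the suffix -al.
Number the chain so that the aldehyde carbon is C-1 by definition.
The name is nonanal.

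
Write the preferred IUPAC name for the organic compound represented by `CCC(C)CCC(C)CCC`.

3,6-dimethylnonane

The longest continuous carbon chain has 9 atoms, so the parent hydride is nonane.
Number the chain so that the substituent locant set {3,6} is lower than {4,7} at the first point of difference.
This places methyl groups at C-3 and C-6.
Assembling the pieces gives 3,6-dimethylnonane.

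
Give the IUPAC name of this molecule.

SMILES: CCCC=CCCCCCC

Counting along the main chain through the multiple bond gives 11 carbons: the parent is undecane.
The chain contains a C=C double bond, so the unsaturation ending is -ene.
Choose the numbering such that numbering from this end puts the double bond at C-4 rather than C-7.
With this numbering: the double bond between C-4 and C-5.
Assembling the pieces gives undec-4-ene.

undec-4-ene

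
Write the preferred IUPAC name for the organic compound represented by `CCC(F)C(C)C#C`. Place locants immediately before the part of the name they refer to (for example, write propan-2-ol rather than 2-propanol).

Counting along the main chain through the multiple bond gives 6 carbons: the parent is hexane.
A C≡C triple bond in the chain gives the infix -yne-.
Choose the numbering such that numbering from this end puts the triple bond at C-1 rather than C-5.
That gives the triple bond between C-1 and C-2; a fluoro group at C-4; a methyl group at C-3.
The substituents are ordered alphabetically, ignoring any di-/tri- multipliers.
Assembling the pieces gives 4-fluoro-3-methylhex-1-yne.

4-fluoro-3-methylhex-1-yne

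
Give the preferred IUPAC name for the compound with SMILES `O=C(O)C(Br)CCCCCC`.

The longest carbon chain that includes the –COOH group has 8 carbons, so the parent hydride is octane.
The principal characteristic group is a carboxylic acid (terminal –COOH), named with the suffix -oic acid.
The numbering direction is chosen so that the carboxylic acid carbon is C-1 by definition.
That gives a bromo group at C-2.
The name is 2-bromooctanoic acid.

2-bromooctanoic acid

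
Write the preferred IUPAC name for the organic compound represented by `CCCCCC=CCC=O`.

The longest carbon chain that includes the –CHO group and the multiple bond has 9 carbons, so the parent hydride is nonane.
The highest-priority functional group is an aldehyde (terminal –CHO), so the name ends in -al.
A C=C double bond in the chain gives the infix -ene-.
The numbering direction is chosen so that the aldehyde carbon is C-1 by definition.
With this numbering: the double bond between C-3 and C-4.
The name is non-3-enal.

non-3-enal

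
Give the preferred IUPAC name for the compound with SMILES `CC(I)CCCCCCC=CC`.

The longest chain bearing the multiple bond is 11 carbons long (undecane).
A C=C double bond in the chain gives the infix -ene-.
Choose the numbering such that numbering from this end puts the double bond at C-2 rather than C-9.
This places the double bond between C-2 and C-3; an iodo group at C-10.
Assembling the pieces gives 10-iodoundec-2-ene.

10-iodoundec-2-ene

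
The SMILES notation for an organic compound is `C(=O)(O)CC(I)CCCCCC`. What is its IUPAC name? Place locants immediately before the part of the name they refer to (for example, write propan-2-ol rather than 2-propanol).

Counting along the main chain through the –COOH group gives 9 carbons: the parent is nonane.
A carboxylic acid (terminal –COOH) is the principal characteristic group, giving the suffix -oic acid.
Choose the numbering such that the carboxylic acid carbon is C-1 by definition.
With this numbering: an iodo group at C-3.
The name is 3-iodononanoic acid.

3-iodononanoic acid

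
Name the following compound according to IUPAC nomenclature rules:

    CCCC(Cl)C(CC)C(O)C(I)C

5-chloro-4-ethyl-2-iodooctan-3-ol

The longest carbon chain that includes the –OH group has 8 carbons, so the parent hydride is octane.
The principal characteristic group is an alcohol (–OH), named with the suffix -ol.
Number the chain so that numbering from this end puts the hydroxyl group at C-3 rather than C-6.
This places the hydroxyl at C-3; a chloro group at C-5; an ethyl group at C-4; an iodo group at C-2.
Prefixes are listed alphabetically: chloro, ethyl, iodo.
Assembling the pieces gives 5-chloro-4-ethyl-2-iodooctan-3-ol.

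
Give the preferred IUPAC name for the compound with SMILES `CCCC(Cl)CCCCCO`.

6-chlorononan-1-ol

The longest chain bearing the –OH group is 9 carbons long (nonane).
An alcohol (–OH) is the principal characteristic group, giving the suffix -ol.
Number the chain so that numbering from this end puts the hydroxyl group at C-1 rather than C-9.
That gives the hydroxyl at C-1; a chloro group at C-6.
The name is 6-chlorononan-1-ol.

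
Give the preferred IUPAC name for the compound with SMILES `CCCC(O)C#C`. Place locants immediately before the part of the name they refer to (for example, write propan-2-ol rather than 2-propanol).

hex-1-yn-3-ol

The longest chain bearing the –OH group and the multiple bond is 6 carbons long (hexane).
The highest-priority functional group is an alcohol (–OH), so the name ends in -ol.
The chain contains a C≡C triple bond, so the unsaturation ending is -yne.
The numbering direction is chosen so that numbering from this end puts the hydroxyl group at C-3 rather than C-4.
With this numbering: the hydroxyl at C-3; the triple bond between C-1 and C-2.
Putting it together: hex-1-yn-3-ol.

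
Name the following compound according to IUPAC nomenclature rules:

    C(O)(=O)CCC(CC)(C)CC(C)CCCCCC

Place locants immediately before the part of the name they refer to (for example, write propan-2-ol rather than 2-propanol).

4-ethyl-4,6-dimethyldodecanoic acid

The longest chain bearing the –COOH group is 12 carbons long (dodecane).
A carboxylic acid (terminal –COOH) is the principal characteristic group, giving the suffix -oic acid.
Choose the numbering such that the carboxylic acid carbon is C-1 by definition.
That gives an ethyl group at C-4; methyl groups at C-4 and C-6.
Substituent prefixes are cited in alphabetical order (multiplying prefixes like di-/tri- are ignored for ordering).
Assembling the pieces gives 4-ethyl-4,6-dimethyldodecanoic acid.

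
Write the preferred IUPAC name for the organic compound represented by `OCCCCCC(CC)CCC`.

Counting along the main chain through the –OH group gives 9 carbons: the parent is nonane.
An alcohol (–OH) is the principal characteristic group, giving the suffix -ol.
The numbering direction is chosen so that numbering from this end puts the hydroxyl group at C-1 rather than C-9.
With this numbering: the hydroxyl at C-1; an ethyl group at C-6.
The name is 6-ethylnonan-1-ol.

6-ethylnonan-1-ol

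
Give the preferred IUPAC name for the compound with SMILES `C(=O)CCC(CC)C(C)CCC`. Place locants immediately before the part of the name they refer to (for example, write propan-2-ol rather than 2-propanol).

Counting along the main chain through the –CHO group gives 8 carbons: the parent is octane.
An aldehyde (terminal –CHO) is the principal characteristic group, giving the suffix -al.
Choose the numbering such that the aldehyde carbon is C-1 by definition.
With this numbering: an ethyl group at C-4; a methyl group at C-5.
Prefixes are listed alphabetically: ethyl, methyl.
The name is 4-ethyl-5-methyloctanal.

4-ethyl-5-methyloctanal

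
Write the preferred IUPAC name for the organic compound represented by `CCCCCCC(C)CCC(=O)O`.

The longest chain bearing the –COOH group is 10 carbons long (decane).
A carboxylic acid (terminal –COOH) is the principal characteristic group, giving the suffix -oic acid.
Choose the numbering such that the carboxylic acid carbon is C-1 by definition.
That gives a methyl group at C-4.
Putting it together: 4-methyldecanoic acid.

4-methyldecanoic acid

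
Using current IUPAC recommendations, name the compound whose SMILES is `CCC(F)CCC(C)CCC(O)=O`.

The longest carbon chain that includes the –COOH group has 9 carbons, so the parent hydride is nonane.
The highest-priority functional group is a carboxylic acid (terminal –COOH), so the name ends in -oic acid.
The numbering direction is chosen so that the carboxylic acid carbon is C-1 by definition.
With this numbering: a fluoro group at C-7; a methyl group at C-4.
Substituent prefixes are cited in alphabetical order (multiplying prefixes like di-/tri- are ignored for ordering).
Putting it together: 7-fluoro-4-methylnonanoic acid.

7-fluoro-4-methylnonanoic acid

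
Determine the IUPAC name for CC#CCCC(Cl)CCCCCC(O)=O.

The longest chain bearing the –COOH group and the multiple bond is 12 carbons long (dodecane).
The principal characteristic group is a carboxylic acid (terminal –COOH), named with the suffix -oic acid.
A C≡C triple bond in the chain gives the infix -yne-.
The numbering direction is chosen so that the carboxylic acid carbon is C-1 by definition.
This places the triple bond between C-10 and C-11; a chloro group at C-7.
Putting it together: 7-chlorododec-10-ynoic acid.

7-chlorododec-10-ynoic acid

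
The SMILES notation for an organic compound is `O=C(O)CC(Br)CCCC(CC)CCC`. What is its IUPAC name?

The longest chain bearing the –COOH group is 10 carbons long (decane).
The highest-priority functional group is a carboxylic acid (terminal –COOH), so the name ends in -oic acid.
Number the chain so that the carboxylic acid carbon is C-1 by definition.
This places a bromo group at C-3; an ethyl group at C-7.
Prefixes are listed alphabetically: bromo, ethyl.
Putting it together: 3-bromo-7-ethyldecanoic acid.

3-bromo-7-ethyldecanoic acid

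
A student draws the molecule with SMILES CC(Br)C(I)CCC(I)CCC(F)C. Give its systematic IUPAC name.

The parent chain contains 10 carbons (decane).
Choose the numbering such that the substituent locant set {2,3,6,9} is lower than {2,5,8,9} at the first point of difference.
This places a bromo group at C-2; a fluoro group at C-9; iodo groups at C-3 and C-6.
Prefixes are listed alphabetically: bromo, fluoro, iodo.
Assembling the pieces gives 2-bromo-9-fluoro-3,6-diiododecane.

2-bromo-9-fluoro-3,6-diiododecane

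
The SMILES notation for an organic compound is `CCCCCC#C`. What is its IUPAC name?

hept-1-yne

The longest carbon chain that includes the multiple bond has 7 carbons, so the parent hydride is heptane.
The chain contains a C≡C triple bond, so the unsaturation ending is -yne.
Number the chain so that numbering from this end puts the triple bond at C-1 rather than C-6.
With this numbering: the triple bond between C-1 and C-2.
Putting it together: hept-1-yne.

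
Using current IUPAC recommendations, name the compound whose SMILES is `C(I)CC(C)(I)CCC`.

1,3-diiodo-3-methylhexane

The longest continuous carbon chain has 6 atoms, so the parent hydride is hexane.
Number the chain so that the substituent locant set {1,3,3} is lower than {4,4,6} at the first point of difference.
That gives iodo groups at C-1 and C-3; a methyl group at C-3.
Prefixes are listed alphabetically: iodo, methyl.
Assembling the pieces gives 1,3-diiodo-3-methylhexane.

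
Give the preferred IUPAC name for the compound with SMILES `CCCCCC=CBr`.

1-bromohept-1-ene

Counting along the main chain through the multiple bond gives 7 carbons: the parent is heptane.
A C=C double bond in the chain gives the infix -ene-.
The numbering direction is chosen so that numbering from this end puts the double bond at C-1 rather than C-6.
This places the double bond between C-1 and C-2; a bromo group at C-1.
Putting it together: 1-bromohept-1-ene.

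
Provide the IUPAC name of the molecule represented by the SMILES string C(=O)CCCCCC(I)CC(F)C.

Counting along the main chain through the –CHO group gives 10 carbons: the parent is decane.
The highest-priority functional group is an aldehyde (terminal –CHO), so the name ends in -al.
Choose the numbering such that the aldehyde carbon is C-1 by definition.
That gives a fluoro group at C-9; an iodo group at C-7.
Substituent prefixes are cited in alphabetical order (multiplying prefixes like di-/tri- are ignored for ordering).
Putting it together: 9-fluoro-7-iododecanal.

9-fluoro-7-iododecanal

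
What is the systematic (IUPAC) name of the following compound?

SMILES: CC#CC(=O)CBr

The longest chain bearing the carbonyl and the multiple bond is 5 carbons long (pentane).
The principal characteristic group is a ketone (C=O on an internal carbon), named with the suffix -one.
There is one C≡C triple bond, indicated by the ending -yne.
The numbering direction is chosen so that numbering from this end puts the carbonyl group at C-2 rather than C-4.
That gives the carbonyl at C-2; the triple bond between C-3 and C-4; a bromo group at C-1.
Assembling the pieces gives 1-bromopent-3-yn-2-one.

1-bromopent-3-yn-2-one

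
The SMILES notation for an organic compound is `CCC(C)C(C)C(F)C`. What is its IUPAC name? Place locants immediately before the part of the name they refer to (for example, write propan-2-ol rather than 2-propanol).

2-fluoro-3,4-dimethylhexane

The longest continuous carbon chain has 6 atoms, so the parent hydride is hexane.
The numbering direction is chosen so that the substituent locant set {2,3,4} is lower than {3,4,5} at the first point of difference.
That gives a fluoro group at C-2; methyl groups at C-3 and C-4.
Substituent prefixes are cited in alphabetical order (multiplying prefixes like di-/tri- are ignored for ordering).
The name is 2-fluoro-3,4-dimethylhexane.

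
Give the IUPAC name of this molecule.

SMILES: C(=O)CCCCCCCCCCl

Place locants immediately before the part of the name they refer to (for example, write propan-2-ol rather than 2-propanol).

The longest carbon chain that includes the –CHO group has 10 carbons, so the parent hydride is decane.
The highest-priority functional group is an aldehyde (terminal –CHO), so the name ends in -al.
Choose the numbering such that the aldehyde carbon is C-1 by definition.
That gives a chloro group at C-10.
The name is 10-chlorodecanal.

10-chlorodecanal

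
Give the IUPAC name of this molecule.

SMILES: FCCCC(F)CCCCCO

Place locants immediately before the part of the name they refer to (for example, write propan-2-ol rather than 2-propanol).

6,9-difluorononan-1-ol

The longest carbon chain that includes the –OH group has 9 carbons, so the parent hydride is nonane.
The highest-priority functional group is an alcohol (–OH), so the name ends in -ol.
Number the chain so that numbering from this end puts the hydroxyl group at C-1 rather than C-9.
With this numbering: the hydroxyl at C-1; fluoro groups at C-6 and C-9.
Putting it together: 6,9-difluorononan-1-ol.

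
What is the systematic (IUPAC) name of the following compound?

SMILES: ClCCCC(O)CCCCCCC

The longest carbon chain that includes the –OH group has 11 carbons, so the parent hydride is undecane.
An alcohol (–OH) is the principal characteristic group, giving the suffix -ol.
Number the chain so that numbering from this end puts the hydroxyl group at C-4 rather than C-8.
This places the hydroxyl at C-4; a chloro group at C-1.
The name is 1-chloroundecan-4-ol.

1-chloroundecan-4-ol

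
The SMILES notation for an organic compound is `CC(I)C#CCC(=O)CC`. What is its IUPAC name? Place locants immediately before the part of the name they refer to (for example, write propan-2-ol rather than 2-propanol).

The longest carbon chain that includes the carbonyl and the multiple bond has 8 carbons, so the parent hydride is octane.
A ketone (C=O on an internal carbon) is the principal characteristic group, giving the suffix -one.
A C≡C triple bond in the chain gives the infix -yne-.
Choose the numbering such that numbering from this end puts the carbonyl group at C-3 rather than C-6.
This places the carbonyl at C-3; the triple bond between C-5 and C-6; an iodo group at C-7.
The name is 7-iodooct-5-yn-3-one.

7-iodooct-5-yn-3-one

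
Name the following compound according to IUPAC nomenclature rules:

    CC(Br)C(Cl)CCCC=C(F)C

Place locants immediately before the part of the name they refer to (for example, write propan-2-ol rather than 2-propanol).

The longest chain bearing the multiple bond is 9 carbons long (nonane).
There is one C=C double bond, indicated by the ending -ene.
The numbering direction is chosen so that numbering from this end puts the double bond at C-2 rather than C-7.
This places the double bond between C-2 and C-3; a bromo group at C-8; a chloro group at C-7; a fluoro group at C-2.
Prefixes are listed alphabetically: bromo, chloro, fluoro.
Putting it together: 8-bromo-7-chloro-2-fluoronon-2-ene.

8-bromo-7-chloro-2-fluoronon-2-ene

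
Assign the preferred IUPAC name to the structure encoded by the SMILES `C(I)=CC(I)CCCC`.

The longest carbon chain that includes the multiple bond has 7 carbons, so the parent hydride is heptane.
The chain contains a C=C double bond, so the unsaturation ending is -ene.
The numbering direction is chosen so that numbering from this end puts the double bond at C-1 rather than C-6.
This places the double bond between C-1 and C-2; iodo groups at C-1 and C-3.
Putting it together: 1,3-diiodohept-1-ene.

1,3-diiodohept-1-ene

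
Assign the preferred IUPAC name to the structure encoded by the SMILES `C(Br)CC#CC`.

5-bromopent-2-yne

Counting along the main chain through the multiple bond gives 5 carbons: the parent is pentane.
A C≡C triple bond in the chain gives the infix -yne-.
Number the chain so that numbering from this end puts the triple bond at C-2 rather than C-3.
That gives the triple bond between C-2 and C-3; a bromo group at C-5.
The name is 5-bromopent-2-yne.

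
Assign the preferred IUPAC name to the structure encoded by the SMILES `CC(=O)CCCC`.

hexan-2-one

The longest chain bearing the carbonyl is 6 carbons long (hexane).
A ketone (C=O on an internal carbon) is the principal characteristic group, giving the suffix -one.
The numbering direction is chosen so that numbering from this end puts the carbonyl group at C-2 rather than C-5.
That gives the carbonyl at C-2.
Assembling the pieces gives hexan-2-one.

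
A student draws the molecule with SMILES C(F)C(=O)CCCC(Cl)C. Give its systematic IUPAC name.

The longest chain bearing the carbonyl is 7 carbons long (heptane).
The highest-priority functional group is a ketone (C=O on an internal carbon), so the name ends in -one.
The numbering direction is chosen so that numbering from this end puts the carbonyl group at C-2 rather than C-6.
This places the carbonyl at C-2; a chloro group at C-6; a fluoro group at C-1.
Prefixes are listed alphabetically: chloro, fluoro.
The name is 6-chloro-1-fluoroheptan-2-one.

6-chloro-1-fluoroheptan-2-one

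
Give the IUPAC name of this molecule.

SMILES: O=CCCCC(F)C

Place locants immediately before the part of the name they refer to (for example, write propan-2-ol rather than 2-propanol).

5-fluorohexanal

The longest chain bearing the –CHO group is 6 carbons long (hexane).
An aldehyde (terminal –CHO) is the principal characteristic group, giving the suffix -al.
The numbering direction is chosen so that the aldehyde carbon is C-1 by definition.
This places a fluoro group at C-5.
Assembling the pieces gives 5-fluorohexanal.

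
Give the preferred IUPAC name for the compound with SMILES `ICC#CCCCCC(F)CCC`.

The longest chain bearing the multiple bond is 11 carbons long (undecane).
The chain contains a C≡C triple bond, so the unsaturation ending is -yne.
The numbering direction is chosen so that numbering from this end puts the triple bond at C-2 rather than C-9.
That gives the triple bond between C-2 and C-3; a fluoro group at C-8; an iodo group at C-1.
The substituents are ordered alphabetically, ignoring any di-/tri- multipliers.
Putting it together: 8-fluoro-1-iodoundec-2-yne.

8-fluoro-1-iodoundec-2-yne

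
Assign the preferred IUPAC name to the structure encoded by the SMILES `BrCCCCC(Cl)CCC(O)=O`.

The longest chain bearing the –COOH group is 8 carbons long (octane).
The highest-priority functional group is a carboxylic acid (terminal –COOH), so the name ends in -oic acid.
Number the chain so that the carboxylic acid carbon is C-1 by definition.
That gives a bromo group at C-8; a chloro group at C-4.
Prefixes are listed alphabetically: bromo, chloro.
Assembling the pieces gives 8-bromo-4-chlorooctanoic acid.

8-bromo-4-chlorooctanoic acid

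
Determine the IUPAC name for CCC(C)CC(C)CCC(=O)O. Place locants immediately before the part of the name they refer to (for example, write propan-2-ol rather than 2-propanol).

4,6-dimethyloctanoic acid

The longest chain bearing the –COOH group is 8 carbons long (octane).
The principal characteristic group is a carboxylic acid (terminal –COOH), named with the suffix -oic acid.
Choose the numbering such that the carboxylic acid carbon is C-1 by definition.
That gives methyl groups at C-4 and C-6.
Putting it together: 4,6-dimethyloctanoic acid.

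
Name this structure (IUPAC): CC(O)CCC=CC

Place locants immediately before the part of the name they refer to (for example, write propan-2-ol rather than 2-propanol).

hept-5-en-2-ol

The longest carbon chain that includes the –OH group and the multiple bond has 7 carbons, so the parent hydride is heptane.
The highest-priority functional group is an alcohol (–OH), so the name ends in -ol.
The chain contains a C=C double bond, so the unsaturation ending is -ene.
The numbering direction is chosen so that numbering from this end puts the hydroxyl group at C-2 rather than C-6.
This places the hydroxyl at C-2; the double bond between C-5 and C-6.
Putting it together: hept-5-en-2-ol.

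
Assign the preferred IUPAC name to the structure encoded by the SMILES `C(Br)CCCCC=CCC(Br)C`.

Counting along the main chain through the multiple bond gives 10 carbons: the parent is decane.
A C=C double bond in the chain gives the infix -ene-.
Choose the numbering such that numbering from this end puts the double bond at C-4 rather than C-6.
With this numbering: the double bond between C-4 and C-5; bromo groups at C-2 and C-10.
Assembling the pieces gives 2,10-dibromodec-4-ene.

2,10-dibromodec-4-ene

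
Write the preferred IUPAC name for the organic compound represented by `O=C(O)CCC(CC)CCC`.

Counting along the main chain through the –COOH group gives 7 carbons: the parent is heptane.
The highest-priority functional group is a carboxylic acid (terminal –COOH), so the name ends in -oic acid.
The numbering direction is chosen so that the carboxylic acid carbon is C-1 by definition.
With this numbering: an ethyl group at C-4.
Putting it together: 4-ethylheptanoic acid.

4-ethylheptanoic acid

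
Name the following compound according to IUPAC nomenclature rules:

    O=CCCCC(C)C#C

5-methylhept-6-ynal

The longest chain bearing the –CHO group and the multiple bond is 7 carbons long (heptane).
The principal characteristic group is an aldehyde (terminal –CHO), named with the suffix -al.
The chain contains a C≡C triple bond, so the unsaturation ending is -yne.
Number the chain so that the aldehyde carbon is C-1 by definition.
This places the triple bond between C-6 and C-7; a methyl group at C-5.
Assembling the pieces gives 5-methylhept-6-ynal.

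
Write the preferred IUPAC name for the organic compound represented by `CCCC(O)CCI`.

The longest chain bearing the –OH group is 6 carbons long (hexane).
The highest-priority functional group is an alcohol (–OH), so the name ends in -ol.
Choose the numbering such that numbering from this end puts the hydroxyl group at C-3 rather than C-4.
That gives the hydroxyl at C-3; an iodo group at C-1.
Assembling the pieces gives 1-iodohexan-3-ol.

1-iodohexan-3-ol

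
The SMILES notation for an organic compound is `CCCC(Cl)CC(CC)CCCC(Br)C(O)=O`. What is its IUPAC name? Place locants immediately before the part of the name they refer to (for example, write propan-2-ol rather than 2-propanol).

2-bromo-8-chloro-6-ethylundecanoic acid

The longest carbon chain that includes the –COOH group has 11 carbons, so the parent hydride is undecane.
The principal characteristic group is a carboxylic acid (terminal –COOH), named with the suffix -oic acid.
Choose the numbering such that the carboxylic acid carbon is C-1 by definition.
With this numbering: a bromo group at C-2; a chloro group at C-8; an ethyl group at C-6.
Substituent prefixes are cited in alphabetical order (multiplying prefixes like di-/tri- are ignored for ordering).
The name is 2-bromo-8-chloro-6-ethylundecanoic acid.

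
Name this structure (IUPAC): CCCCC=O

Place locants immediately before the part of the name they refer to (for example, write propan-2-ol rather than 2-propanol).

pentanal

The longest chain bearing the –CHO group is 5 carbons long (pentane).
The principal characteristic group is an aldehyde (terminal –CHO), named with the suffix -al.
Choose the numbering such that the aldehyde carbon is C-1 by definition.
Putting it together: pentanal.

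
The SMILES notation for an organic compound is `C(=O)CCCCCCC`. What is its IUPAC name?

The longest carbon chain that includes the –CHO group has 8 carbons, so the parent hydride is octane.
An aldehyde (terminal –CHO) is the principal characteristic group, giving the suffix -al.
The numbering direction is chosen so that the aldehyde carbon is C-1 by definition.
Assembling the pieces gives octanal.

octanal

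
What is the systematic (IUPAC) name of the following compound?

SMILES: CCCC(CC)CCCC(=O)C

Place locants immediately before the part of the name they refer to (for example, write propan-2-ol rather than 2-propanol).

The longest chain bearing the carbonyl is 9 carbons long (nonane).
The highest-priority functional group is a ketone (C=O on an internal carbon), so the name ends in -one.
The numbering direction is chosen so that numbering from this end puts the carbonyl group at C-2 rather than C-8.
This places the carbonyl at C-2; an ethyl group at C-6.
Putting it together: 6-ethylnonan-2-one.

6-ethylnonan-2-one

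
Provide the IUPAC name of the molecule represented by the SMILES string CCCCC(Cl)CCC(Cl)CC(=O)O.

The longest carbon chain that includes the –COOH group has 10 carbons, so the parent hydride is decane.
The highest-priority functional group is a carboxylic acid (terminal –COOH), so the name ends in -oic acid.
Number the chain so that the carboxylic acid carbon is C-1 by definition.
This places chloro groups at C-3 and C-6.
Assembling the pieces gives 3,6-dichlorodecanoic acid.

3,6-dichlorodecanoic acid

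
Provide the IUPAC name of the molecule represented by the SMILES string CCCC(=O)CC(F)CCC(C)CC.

6-fluoro-9-methylundecan-4-one

The longest carbon chain that includes the carbonyl has 11 carbons, so the parent hydride is undecane.
A ketone (C=O on an internal carbon) is the principal characteristic group, giving the suffix -one.
Choose the numbering such that numbering from this end puts the carbonyl group at C-4 rather than C-8.
With this numbering: the carbonyl at C-4; a fluoro group at C-6; a methyl group at C-9.
The substituents are ordered alphabetically, ignoring any di-/tri- multipliers.
Assembling the pieces gives 6-fluoro-9-methylundecan-4-one.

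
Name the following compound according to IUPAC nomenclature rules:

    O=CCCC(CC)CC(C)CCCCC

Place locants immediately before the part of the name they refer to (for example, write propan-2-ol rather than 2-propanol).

4-ethyl-6-methylundecanal

The longest carbon chain that includes the –CHO group has 11 carbons, so the parent hydride is undecane.
An aldehyde (terminal –CHO) is the principal characteristic group, giving the suffix -al.
Choose the numbering such that the aldehyde carbon is C-1 by definition.
That gives an ethyl group at C-4; a methyl group at C-6.
Prefixes are listed alphabetically: ethyl, methyl.
The name is 4-ethyl-6-methylundecanal.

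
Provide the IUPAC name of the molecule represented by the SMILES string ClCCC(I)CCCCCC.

The longest carbon chain is 9 atoms: the parent is nonane.
The numbering direction is chosen so that the substituent locant set {1,3} is lower than {7,9} at the first point of difference.
With this numbering: a chloro group at C-1; an iodo group at C-3.
Substituent prefixes are cited in alphabetical order (multiplying prefixes like di-/tri- are ignored for ordering).
Putting it together: 1-chloro-3-iodononane.

1-chloro-3-iodononane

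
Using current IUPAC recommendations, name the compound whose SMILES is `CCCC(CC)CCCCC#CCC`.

Counting along the main chain through the multiple bond gives 12 carbons: the parent is dodecane.
The chain contains a C≡C triple bond, so the unsaturation ending is -yne.
Choose the numbering such that numbering from this end puts the triple bond at C-3 rather than C-9.
That gives the triple bond between C-3 and C-4; an ethyl group at C-9.
The name is 9-ethyldodec-3-yne.

9-ethyldodec-3-yne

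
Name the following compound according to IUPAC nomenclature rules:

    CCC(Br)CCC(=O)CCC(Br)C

2,8-dibromodecan-5-one

Counting along the main chain through the carbonyl gives 10 carbons: the parent is decane.
The highest-priority functional group is a ketone (C=O on an internal carbon), so the name ends in -one.
Number the chain so that numbering from this end puts the carbonyl group at C-5 rather than C-6.
That gives the carbonyl at C-5; bromo groups at C-2 and C-8.
Assembling the pieces gives 2,8-dibromodecan-5-one.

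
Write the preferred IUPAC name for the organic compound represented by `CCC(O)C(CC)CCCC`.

4-ethyloctan-3-ol

Counting along the main chain through the –OH group gives 8 carbons: the parent is octane.
The principal characteristic group is an alcohol (–OH), named with the suffix -ol.
Choose the numbering such that numbering from this end puts the hydroxyl group at C-3 rather than C-6.
This places the hydroxyl at C-3; an ethyl group at C-4.
Assembling the pieces gives 4-ethyloctan-3-ol.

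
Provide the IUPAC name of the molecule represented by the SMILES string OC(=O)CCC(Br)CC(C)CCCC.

The longest chain bearing the –COOH group is 10 carbons long (decane).
The highest-priority functional group is a carboxylic acid (terminal –COOH), so the name ends in -oic acid.
The numbering direction is chosen so that the carboxylic acid carbon is C-1 by definition.
That gives a bromo group at C-4; a methyl group at C-6.
The substituents are ordered alphabetically, ignoring any di-/tri- multipliers.
The name is 4-bromo-6-methyldecanoic acid.

4-bromo-6-methyldecanoic acid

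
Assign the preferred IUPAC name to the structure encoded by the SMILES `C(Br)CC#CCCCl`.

Counting along the main chain through the multiple bond gives 6 carbons: the parent is hexane.
A C≡C triple bond in the chain gives the infix -yne-.
The numbering direction is chosen so that the locant sets are identical either way, so the alphabetically earlier bromo substituent takes the lower locant (1 rather than 6).
With this numbering: the triple bond between C-3 and C-4; a bromo group at C-1; a chloro group at C-6.
Prefixes are listed alphabetically: bromo, chloro.
Assembling the pieces gives 1-bromo-6-chlorohex-3-yne.

1-bromo-6-chlorohex-3-yne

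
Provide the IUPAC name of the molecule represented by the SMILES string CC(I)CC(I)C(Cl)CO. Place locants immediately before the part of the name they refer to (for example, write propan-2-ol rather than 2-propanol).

The longest chain bearing the –OH group is 6 carbons long (hexane).
The principal characteristic group is an alcohol (–OH), named with the suffix -ol.
Choose the numbering such that numbering from this end puts the hydroxyl group at C-1 rather than C-6.
That gives the hydroxyl at C-1; a chloro group at C-2; iodo groups at C-3 and C-5.
The substituents are ordered alphabetically, ignoring any di-/tri- multipliers.
Putting it together: 2-chloro-3,5-diiodohexan-1-ol.

2-chloro-3,5-diiodohexan-1-ol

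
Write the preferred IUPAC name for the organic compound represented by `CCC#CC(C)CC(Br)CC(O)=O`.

3-bromo-5-methylnon-6-ynoic acid

The longest chain bearing the –COOH group and the multiple bond is 9 carbons long (nonane).
The principal characteristic group is a carboxylic acid (terminal –COOH), named with the suffix -oic acid.
A C≡C triple bond in the chain gives the infix -yne-.
The numbering direction is chosen so that the carboxylic acid carbon is C-1 by definition.
This places the triple bond between C-6 and C-7; a bromo group at C-3; a methyl group at C-5.
The substituents are ordered alphabetically, ignoring any di-/tri- multipliers.
The name is 3-bromo-5-methylnon-6-ynoic acid.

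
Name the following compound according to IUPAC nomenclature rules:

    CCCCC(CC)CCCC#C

6-ethyldec-1-yne

Counting along the main chain through the multiple bond gives 10 carbons: the parent is decane.
There is one C≡C triple bond, indicated by the ending -yne.
Number the chain so that numbering from this end puts the triple bond at C-1 rather than C-9.
With this numbering: the triple bond between C-1 and C-2; an ethyl group at C-6.
Putting it together: 6-ethyldec-1-yne.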